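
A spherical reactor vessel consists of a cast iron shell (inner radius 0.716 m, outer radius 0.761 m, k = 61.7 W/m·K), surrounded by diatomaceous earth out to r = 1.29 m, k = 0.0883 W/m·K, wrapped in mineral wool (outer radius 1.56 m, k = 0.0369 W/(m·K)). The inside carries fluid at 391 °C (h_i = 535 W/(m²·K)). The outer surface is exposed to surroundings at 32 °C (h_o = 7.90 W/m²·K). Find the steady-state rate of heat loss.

Series thermal resistances, inner to outer:
  R_conv,in = 1/(4πr²h) = 1/(4π·0.716²·535) = 2.901×10^-4 K/W
  R_cast iron = (1/0.716 − 1/0.761)/(4πk) = 0.08259/(4π·61.7) = 1.065×10^-4 K/W
  R_diatomaceous earth = (1/0.761 − 1/1.29)/(4πk) = 0.5389/(4π·0.0883) = 0.4856 K/W
  R_mineral wool = (1/1.29 − 1/1.56)/(4πk) = 0.1342/(4π·0.0369) = 0.2893 K/W
  R_conv,out = 1/(4πr²h) = 1/(4π·1.56²·7.90) = 0.004139 K/W
ΣR = 2.901×10^-4 + 1.065×10^-4 + 0.4856 + 0.2893 + 0.004139 = 0.7794 K/W
Q = ΔT/ΣR = (391 °C − 32 °C)/0.7794 = 461 W

Q = 461 W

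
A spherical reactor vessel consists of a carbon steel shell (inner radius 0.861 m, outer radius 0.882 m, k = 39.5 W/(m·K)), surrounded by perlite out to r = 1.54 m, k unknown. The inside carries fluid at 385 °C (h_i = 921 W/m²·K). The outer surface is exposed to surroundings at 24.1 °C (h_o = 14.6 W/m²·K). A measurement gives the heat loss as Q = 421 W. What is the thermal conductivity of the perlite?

k = 0.0451 W/m·K

ΣR = ΔT/Q = |385 − 24.1|/421 = 0.8572 K/W
Known resistances:
  R_conv,in = 1/(4πr²h) = 1/(4π·0.861²·921) = 1.166×10^-4 K/W
  R_carbon steel = (1/0.861 − 1/0.882)/(4πk) = 0.02765/(4π·39.5) = 5.571×10^-5 K/W
  R_conv,out = 1/(4πr²h) = 1/(4π·1.54²·14.6) = 0.002298 K/W
R_perlite = ΣR − ΣR_known = 0.8572 − 0.002470 = 0.8547 K/W
(1/r₁−1/r₂)/(4πk) = 0.8547 ⇒ k = 0.4844/(4π·0.8547) = 0.0451 W/m·K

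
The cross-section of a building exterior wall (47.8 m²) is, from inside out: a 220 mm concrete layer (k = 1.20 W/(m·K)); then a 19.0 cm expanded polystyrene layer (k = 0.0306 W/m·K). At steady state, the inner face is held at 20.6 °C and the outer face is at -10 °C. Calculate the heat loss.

Series thermal resistances, inner to outer:
  R_concrete = L/(kA) = 0.220/(1.20·47.8) = 0.003835 K/W
  R_expanded polystyrene = L/(kA) = 0.190/(0.0306·47.8) = 0.1299 K/W
ΣR = 0.003835 + 0.1299 = 0.1337 K/W
Q = ΔT/ΣR = (20.6 °C − -10 °C)/0.1337 = 229 W

Q = 229 W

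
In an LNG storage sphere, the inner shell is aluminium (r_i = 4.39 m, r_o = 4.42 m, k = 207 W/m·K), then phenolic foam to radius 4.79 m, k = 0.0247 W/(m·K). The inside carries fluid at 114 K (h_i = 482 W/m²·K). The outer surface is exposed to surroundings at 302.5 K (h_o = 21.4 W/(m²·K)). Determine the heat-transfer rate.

Resistance network (inner→outer):
  R_conv,in = 1/(4πr²h) = 1/(4π·4.39²·482) = 8.567×10^-6 K/W
  R_aluminium = (1/4.39 − 1/4.42)/(4πk) = 0.001546/(4π·207) = 5.944×10^-7 K/W
  R_phenolic foam = (1/4.42 − 1/4.79)/(4πk) = 0.01748/(4π·0.0247) = 0.05630 K/W
  R_conv,out = 1/(4πr²h) = 1/(4π·4.79²·21.4) = 1.621×10^-4 K/W
ΣR = 8.567×10^-6 + 5.944×10^-7 + 0.05630 + 1.621×10^-4 = 0.05647 K/W
Q = ΔT/ΣR = (114 K − 302.5 K)/0.05647 = -3340 W
(Negative Q ⇒ heat flows inward; heat gain = 3340 W.)

Q = 3.34 kW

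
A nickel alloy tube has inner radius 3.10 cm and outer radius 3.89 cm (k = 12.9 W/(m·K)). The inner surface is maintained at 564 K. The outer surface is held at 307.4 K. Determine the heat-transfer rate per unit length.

Q' = 91600 W/m

Q' = 2πk·ΔT/ln(r₂/r₁) = 2π × 12.9 × 256.6 / ln(0.0389/0.0310) = 91600 W/m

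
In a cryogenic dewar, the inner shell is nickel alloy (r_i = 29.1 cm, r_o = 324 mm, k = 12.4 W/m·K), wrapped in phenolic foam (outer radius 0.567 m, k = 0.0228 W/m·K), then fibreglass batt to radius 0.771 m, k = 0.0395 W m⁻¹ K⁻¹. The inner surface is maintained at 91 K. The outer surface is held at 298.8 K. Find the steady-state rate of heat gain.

Series thermal resistances, inner to outer:
  R_nickel alloy = (1/0.291 − 1/0.324)/(4πk) = 0.3500/(4π·12.4) = 0.002246 K/W
  R_phenolic foam = (1/0.324 − 1/0.567)/(4πk) = 1.323/(4π·0.0228) = 4.617 K/W
  R_fibreglass batt = (1/0.567 − 1/0.771)/(4πk) = 0.4667/(4π·0.0395) = 0.9401 K/W
ΣR = 0.002246 + 4.617 + 0.9401 = 5.559 K/W
Q = ΔT/ΣR = (91 K − 298.8 K)/5.559 = -37.4 W
(Negative Q ⇒ heat flows inward; heat gain = 37.4 W.)

Q = 37.4 W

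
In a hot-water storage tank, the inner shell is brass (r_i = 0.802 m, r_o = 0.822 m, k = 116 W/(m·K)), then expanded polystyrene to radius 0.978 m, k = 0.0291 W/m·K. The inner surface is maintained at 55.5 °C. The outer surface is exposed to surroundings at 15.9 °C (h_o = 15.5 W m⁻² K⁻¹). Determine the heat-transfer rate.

Q = 73.9 W

Series thermal resistances, inner to outer:
  R_brass = (1/0.802 − 1/0.822)/(4πk) = 0.03034/(4π·116) = 2.081×10^-5 K/W
  R_expanded polystyrene = (1/0.822 − 1/0.978)/(4πk) = 0.1941/(4π·0.0291) = 0.5307 K/W
  R_conv,out = 1/(4πr²h) = 1/(4π·0.978²·15.5) = 0.005368 K/W
ΣR = 2.081×10^-5 + 0.5307 + 0.005368 = 0.5361 K/W
Q = ΔT/ΣR = (55.5 °C − 15.9 °C)/0.5361 = 73.9 W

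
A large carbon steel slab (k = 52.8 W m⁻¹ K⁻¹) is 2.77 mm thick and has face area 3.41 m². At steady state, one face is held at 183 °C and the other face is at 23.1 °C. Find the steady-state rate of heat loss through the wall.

Q = 10400 kW

Q = kA·ΔT/L = 52.8 × 3.41 × |183 °C − 23.1 °C| / 0.00277 = 1.04×10^7 W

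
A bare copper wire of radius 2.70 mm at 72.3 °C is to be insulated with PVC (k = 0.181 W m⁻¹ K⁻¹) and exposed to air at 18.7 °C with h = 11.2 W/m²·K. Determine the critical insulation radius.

r_cr = 1.62 cm

For a cylinder, r_cr = k_ins/h = 0.181/11.2 = 0.0162 m = 1.62 cm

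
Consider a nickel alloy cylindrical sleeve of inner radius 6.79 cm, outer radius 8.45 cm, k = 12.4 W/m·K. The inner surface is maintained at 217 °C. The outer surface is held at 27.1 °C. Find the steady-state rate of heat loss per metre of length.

Q' = 2πk·ΔT/ln(r₂/r₁) = 2π × 12.4 × 189.9 / ln(0.0845/0.0679) = 67600 W/m

Q' = 67600 W/m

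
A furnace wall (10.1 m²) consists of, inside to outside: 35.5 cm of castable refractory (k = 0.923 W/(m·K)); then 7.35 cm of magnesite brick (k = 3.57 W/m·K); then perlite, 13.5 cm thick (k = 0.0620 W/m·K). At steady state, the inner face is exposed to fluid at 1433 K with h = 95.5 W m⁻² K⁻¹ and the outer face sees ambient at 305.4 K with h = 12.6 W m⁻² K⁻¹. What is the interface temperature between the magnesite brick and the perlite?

Series thermal resistances, inner to outer:
  R_conv,in = 1/(hA) = 1/(95.5·10.1) = 0.001037 K/W
  R_castable refractory = L/(kA) = 0.355/(0.923·10.1) = 0.03808 K/W
  R_magnesite brick = L/(kA) = 0.0735/(3.57·10.1) = 0.002038 K/W
  R_perlite = L/(kA) = 0.135/(0.0620·10.1) = 0.2156 K/W
  R_conv,out = 1/(hA) = 1/(12.6·10.1) = 0.007858 K/W
ΣR = 0.001037 + 0.03808 + 0.002038 + 0.2156 + 0.007858 = 0.2646 K/W
Q = ΔT/ΣR = (1433 K − 305.4 K)/0.2646 = 4262 W
From the inner boundary to the magnesite brick/perlite interface, ΣR_partial = 0.04116 K/W.
T_interface = T_in − Q·ΣR_partial = 1433 K − (4262)(0.04116) = 1258 K

T = 1258 K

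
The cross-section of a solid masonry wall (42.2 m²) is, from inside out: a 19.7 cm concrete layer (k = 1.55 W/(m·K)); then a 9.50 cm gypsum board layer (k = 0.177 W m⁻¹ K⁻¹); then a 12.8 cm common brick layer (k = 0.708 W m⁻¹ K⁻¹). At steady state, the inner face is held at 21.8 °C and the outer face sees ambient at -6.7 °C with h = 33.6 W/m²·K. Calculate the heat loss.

Treat each layer as a resistance in series:
  R_concrete = L/(kA) = 0.197/(1.55·42.2) = 0.003012 K/W
  R_gypsum board = L/(kA) = 0.0950/(0.177·42.2) = 0.01272 K/W
  R_common brick = L/(kA) = 0.128/(0.708·42.2) = 0.004284 K/W
  R_conv,out = 1/(hA) = 1/(33.6·42.2) = 7.053×10^-4 K/W
ΣR = 0.003012 + 0.01272 + 0.004284 + 7.053×10^-4 = 0.02072 K/W
Q = ΔT/ΣR = (21.8 °C − -6.7 °C)/0.02072 = 1380 W

Q = 1380 W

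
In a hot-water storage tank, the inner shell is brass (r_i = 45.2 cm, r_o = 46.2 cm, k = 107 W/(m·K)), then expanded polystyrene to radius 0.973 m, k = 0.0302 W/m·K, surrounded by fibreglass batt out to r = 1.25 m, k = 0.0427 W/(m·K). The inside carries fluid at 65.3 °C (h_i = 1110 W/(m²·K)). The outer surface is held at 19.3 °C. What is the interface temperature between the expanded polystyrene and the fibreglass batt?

Series thermal resistances, inner to outer:
  R_conv,in = 1/(4πr²h) = 1/(4π·0.452²·1110) = 3.509×10^-4 K/W
  R_brass = (1/0.452 − 1/0.462)/(4πk) = 0.04789/(4π·107) = 3.561×10^-5 K/W
  R_expanded polystyrene = (1/0.462 − 1/0.973)/(4πk) = 1.137/(4π·0.0302) = 2.995 K/W
  R_fibreglass batt = (1/0.973 − 1/1.25)/(4πk) = 0.2277/(4π·0.0427) = 0.4244 K/W
ΣR = 3.509×10^-4 + 3.561×10^-5 + 2.995 + 0.4244 = 3.420 K/W
Q = ΔT/ΣR = (65.3 °C − 19.3 °C)/3.420 = 13.45 W
From the inner boundary to the expanded polystyrene/fibreglass batt interface, ΣR_partial = 2.995 K/W.
T_interface = T_in − Q·ΣR_partial = 65.3 °C − (13.45)(2.995) = 25.0 °C

T = 25.0 °C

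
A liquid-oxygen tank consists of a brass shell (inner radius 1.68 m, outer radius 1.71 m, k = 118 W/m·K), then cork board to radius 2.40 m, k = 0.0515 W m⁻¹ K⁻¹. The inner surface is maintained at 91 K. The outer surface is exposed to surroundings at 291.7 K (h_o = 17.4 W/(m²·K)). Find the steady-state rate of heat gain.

Treat each layer as a resistance in series:
  R_brass = (1/1.68 − 1/1.71)/(4πk) = 0.01044/(4π·118) = 7.042×10^-6 K/W
  R_cork board = (1/1.71 − 1/2.40)/(4πk) = 0.1681/(4π·0.0515) = 0.2598 K/W
  R_conv,out = 1/(4πr²h) = 1/(4π·2.40²·17.4) = 7.940×10^-4 K/W
ΣR = 7.042×10^-6 + 0.2598 + 7.940×10^-4 = 0.2606 K/W
Q = ΔT/ΣR = (91 K − 291.7 K)/0.2606 = -770 W
(Negative Q ⇒ heat flows inward; heat gain = 770 W.)

Q = 770 W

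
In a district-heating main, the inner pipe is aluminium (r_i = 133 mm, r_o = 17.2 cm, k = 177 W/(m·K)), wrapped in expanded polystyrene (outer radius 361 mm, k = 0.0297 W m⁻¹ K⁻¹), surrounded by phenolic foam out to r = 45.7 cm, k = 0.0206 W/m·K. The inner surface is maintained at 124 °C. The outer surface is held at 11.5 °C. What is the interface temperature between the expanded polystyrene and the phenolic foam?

T = 46.9 °C

Series thermal resistances, inner to outer:
  R'_aluminium = ln(0.172/0.133)/(2πk) = 0.2571/(2π·177) = 2.312×10^-4 m·K/W
  R'_expanded polystyrene = ln(0.361/0.172)/(2πk) = 0.7414/(2π·0.0297) = 3.973 m·K/W
  R'_phenolic foam = ln(0.457/0.361)/(2πk) = 0.2358/(2π·0.0206) = 1.822 m·K/W
ΣR = 2.312×10^-4 + 3.973 + 1.822 = 5.795 m·K/W
Q' = ΔT/ΣR = (124 °C − 11.5 °C)/5.795 = 19.41 W/m
From the inner boundary to the expanded polystyrene/phenolic foam interface, ΣR_partial = 3.973 m·K/W.
T_interface = T_in − Q'·ΣR_partial = 124 °C − (19.41)(3.973) = 46.9 °C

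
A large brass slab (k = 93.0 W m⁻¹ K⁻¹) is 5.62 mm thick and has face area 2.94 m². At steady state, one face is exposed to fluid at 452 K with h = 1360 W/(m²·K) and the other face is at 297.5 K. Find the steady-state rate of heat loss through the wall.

Q = 571 kW

Resistance network (inner→outer):
  R_conv,in = 1/(hA) = 1/(1360·2.94) = 2.501×10^-4 K/W
  R_brass = L/(kA) = 0.00562/(93.0·2.94) = 2.055×10^-5 K/W
ΣR = 2.501×10^-4 + 2.055×10^-5 = 2.706×10^-4 K/W
Q = ΔT/ΣR = (452 K − 297.5 K)/2.706×10^-4 = 5.71×10^5 W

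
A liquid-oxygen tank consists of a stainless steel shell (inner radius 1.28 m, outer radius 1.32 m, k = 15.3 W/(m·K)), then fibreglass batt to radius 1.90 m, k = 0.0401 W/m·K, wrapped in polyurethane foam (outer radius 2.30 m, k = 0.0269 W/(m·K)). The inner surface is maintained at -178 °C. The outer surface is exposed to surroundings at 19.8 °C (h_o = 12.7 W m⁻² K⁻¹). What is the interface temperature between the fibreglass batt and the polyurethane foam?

Resistance network (inner→outer):
  R_stainless steel = (1/1.28 − 1/1.32)/(4πk) = 0.02367/(4π·15.3) = 1.231×10^-4 K/W
  R_fibreglass batt = (1/1.32 − 1/1.90)/(4πk) = 0.2313/(4π·0.0401) = 0.4589 K/W
  R_polyurethane foam = (1/1.90 − 1/2.30)/(4πk) = 0.09153/(4π·0.0269) = 0.2708 K/W
  R_conv,out = 1/(4πr²h) = 1/(4π·2.30²·12.7) = 0.001184 K/W
ΣR = 1.231×10^-4 + 0.4589 + 0.2708 + 0.001184 = 0.7310 K/W
Q = ΔT/ΣR = (-178 °C − 19.8 °C)/0.7310 = -270.6 W
From the inner boundary to the fibreglass batt/polyurethane foam interface, ΣR_partial = 0.4590 K/W.
T_interface = T_in − Q·ΣR_partial = -178 °C − (-270.6)(0.4590) = -53.8 °C

T = -53.8 °C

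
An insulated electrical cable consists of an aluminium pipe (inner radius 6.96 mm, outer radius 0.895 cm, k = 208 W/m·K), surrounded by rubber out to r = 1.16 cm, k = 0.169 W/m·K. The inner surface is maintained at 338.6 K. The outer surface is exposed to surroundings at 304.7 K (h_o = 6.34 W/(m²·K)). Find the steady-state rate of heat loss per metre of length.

Q' = 14.1 W/m

Treat each layer as a resistance in series:
  R'_aluminium = ln(0.00895/0.00696)/(2πk) = 0.2515/(2π·208) = 1.924×10^-4 m·K/W
  R'_rubber = ln(0.0116/0.00895)/(2πk) = 0.2594/(2π·0.169) = 0.2442 m·K/W
  R'_conv,out = 1/(2πr h) = 1/(2π·0.0116·6.34) = 2.164 m·K/W
ΣR = 1.924×10^-4 + 0.2442 + 2.164 = 2.408 m·K/W
Q' = ΔT/ΣR = (338.6 K − 304.7 K)/2.408 = 14.1 W/m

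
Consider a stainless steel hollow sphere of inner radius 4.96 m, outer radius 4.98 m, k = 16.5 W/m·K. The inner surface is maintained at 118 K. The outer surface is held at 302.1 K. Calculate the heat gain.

Q = 4πk·ΔT/(1/r₁ − 1/r₂) = 4π × 16.5 × 184.1 / (1/4.96 − 1/4.98) = 4.71×10^7 W

Q = 47100 kW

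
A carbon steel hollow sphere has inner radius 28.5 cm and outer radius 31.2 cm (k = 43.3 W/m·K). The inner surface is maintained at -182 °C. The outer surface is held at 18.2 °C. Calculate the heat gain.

Q = 359 kW

Q = 4πk·ΔT/(1/r₁ − 1/r₂) = 4π × 43.3 × 200.2 / (1/0.285 − 1/0.312) = 3.59×10^5 W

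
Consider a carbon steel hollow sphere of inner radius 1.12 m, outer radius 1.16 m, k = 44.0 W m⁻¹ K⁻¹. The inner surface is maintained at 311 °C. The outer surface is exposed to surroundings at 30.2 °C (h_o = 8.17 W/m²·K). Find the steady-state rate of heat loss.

Q = 38.5 kW

Series thermal resistances, inner to outer:
  R_carbon steel = (1/1.12 − 1/1.16)/(4πk) = 0.03079/(4π·44.0) = 5.568×10^-5 K/W
  R_conv,out = 1/(4πr²h) = 1/(4π·1.16²·8.17) = 0.007239 K/W
ΣR = 5.568×10^-5 + 0.007239 = 0.007295 K/W
Q = ΔT/ΣR = (311 °C − 30.2 °C)/0.007295 = 38500 W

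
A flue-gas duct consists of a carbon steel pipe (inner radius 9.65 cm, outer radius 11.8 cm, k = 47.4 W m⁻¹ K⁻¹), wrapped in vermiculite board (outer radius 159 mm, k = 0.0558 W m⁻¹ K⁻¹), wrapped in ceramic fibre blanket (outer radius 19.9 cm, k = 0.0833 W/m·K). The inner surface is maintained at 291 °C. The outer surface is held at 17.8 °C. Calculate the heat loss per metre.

Treat each layer as a resistance in series:
  R'_carbon steel = ln(0.118/0.0965)/(2πk) = 0.2011/(2π·47.4) = 6.754×10^-4 m·K/W
  R'_vermiculite board = ln(0.159/0.118)/(2πk) = 0.2982/(2π·0.0558) = 0.8506 m·K/W
  R'_ceramic fibre blanket = ln(0.199/0.159)/(2πk) = 0.2244/(2π·0.0833) = 0.4287 m·K/W
ΣR = 6.754×10^-4 + 0.8506 + 0.4287 = 1.280 m·K/W
Q' = ΔT/ΣR = (291 °C − 17.8 °C)/1.280 = 213 W/m

Q' = 213 W/m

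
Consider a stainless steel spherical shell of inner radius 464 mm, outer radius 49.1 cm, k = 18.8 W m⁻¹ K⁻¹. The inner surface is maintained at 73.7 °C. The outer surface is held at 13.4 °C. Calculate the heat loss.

Q = 120 kW

Q = 4πk·ΔT/(1/r₁ − 1/r₂) = 4π × 18.8 × 60.3 / (1/0.464 − 1/0.491) = 1.20×10^5 W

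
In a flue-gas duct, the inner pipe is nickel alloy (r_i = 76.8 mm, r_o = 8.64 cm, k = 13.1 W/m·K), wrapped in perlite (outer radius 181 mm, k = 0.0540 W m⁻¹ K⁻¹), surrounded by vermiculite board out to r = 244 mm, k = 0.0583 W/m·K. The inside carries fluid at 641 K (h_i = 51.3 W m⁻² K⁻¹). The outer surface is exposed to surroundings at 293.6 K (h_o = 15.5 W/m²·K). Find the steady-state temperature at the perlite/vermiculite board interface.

Treat each layer as a resistance in series:
  R'_conv,in = 1/(2πr h) = 1/(2π·0.0768·51.3) = 0.04040 m·K/W
  R'_nickel alloy = ln(0.0864/0.0768)/(2πk) = 0.1178/(2π·13.1) = 0.001431 m·K/W
  R'_perlite = ln(0.181/0.0864)/(2πk) = 0.7395/(2π·0.0540) = 2.180 m·K/W
  R'_vermiculite board = ln(0.244/0.181)/(2πk) = 0.2987/(2π·0.0583) = 0.8154 m·K/W
  R'_conv,out = 1/(2πr h) = 1/(2π·0.244·15.5) = 0.04208 m·K/W
ΣR = 0.04040 + 0.001431 + 2.180 + 0.8154 + 0.04208 = 3.079 m·K/W
Q' = ΔT/ΣR = (641 K − 293.6 K)/3.079 = 112.8 W/m
From the inner boundary to the perlite/vermiculite board interface, ΣR_partial = 2.222 m·K/W.
T_interface = T_in − Q'·ΣR_partial = 641 K − (112.8)(2.222) = 390 K

T = 390 K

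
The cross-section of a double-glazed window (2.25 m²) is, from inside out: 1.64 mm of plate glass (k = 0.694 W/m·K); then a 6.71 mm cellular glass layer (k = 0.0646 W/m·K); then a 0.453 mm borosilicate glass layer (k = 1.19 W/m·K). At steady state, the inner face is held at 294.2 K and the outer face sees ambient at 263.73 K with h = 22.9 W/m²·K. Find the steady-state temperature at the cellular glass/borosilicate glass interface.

Treat each layer as a resistance in series:
  R_plate glass = L/(kA) = 0.00164/(0.694·2.25) = 0.001050 K/W
  R_cellular glass = L/(kA) = 0.00671/(0.0646·2.25) = 0.04616 K/W
  R_borosilicate glass = L/(kA) = 4.53×10^-4/(1.19·2.25) = 1.692×10^-4 K/W
  R_conv,out = 1/(hA) = 1/(22.9·2.25) = 0.01941 K/W
ΣR = 0.001050 + 0.04616 + 1.692×10^-4 + 0.01941 = 0.06679 K/W
Q = ΔT/ΣR = (294.2 K − 263.73 K)/0.06679 = 456.2 W
From the inner boundary to the cellular glass/borosilicate glass interface, ΣR_partial = 0.04721 K/W.
T_interface = T_in − Q·ΣR_partial = 294.2 K − (456.2)(0.04721) = 272.66 K

T = 272.66 K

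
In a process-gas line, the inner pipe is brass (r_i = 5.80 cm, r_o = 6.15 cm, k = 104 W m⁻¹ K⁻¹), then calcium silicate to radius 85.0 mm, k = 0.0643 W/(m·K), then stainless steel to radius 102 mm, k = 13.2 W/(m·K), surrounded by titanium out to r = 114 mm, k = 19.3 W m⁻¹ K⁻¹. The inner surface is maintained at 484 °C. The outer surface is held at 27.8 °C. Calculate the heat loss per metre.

Q' = 567 W/m

Series thermal resistances, inner to outer:
  R'_brass = ln(0.0615/0.0580)/(2πk) = 0.05859/(2π·104) = 8.967×10^-5 m·K/W
  R'_calcium silicate = ln(0.0850/0.0615)/(2πk) = 0.3236/(2π·0.0643) = 0.8010 m·K/W
  R'_stainless steel = ln(0.102/0.0850)/(2πk) = 0.1823/(2π·13.2) = 0.002198 m·K/W
  R'_titanium = ln(0.114/0.102)/(2πk) = 0.1112/(2π·19.3) = 9.172×10^-4 m·K/W
ΣR = 8.967×10^-5 + 0.8010 + 0.002198 + 9.172×10^-4 = 0.8042 m·K/W
Q' = ΔT/ΣR = (484 °C − 27.8 °C)/0.8042 = 567 W/m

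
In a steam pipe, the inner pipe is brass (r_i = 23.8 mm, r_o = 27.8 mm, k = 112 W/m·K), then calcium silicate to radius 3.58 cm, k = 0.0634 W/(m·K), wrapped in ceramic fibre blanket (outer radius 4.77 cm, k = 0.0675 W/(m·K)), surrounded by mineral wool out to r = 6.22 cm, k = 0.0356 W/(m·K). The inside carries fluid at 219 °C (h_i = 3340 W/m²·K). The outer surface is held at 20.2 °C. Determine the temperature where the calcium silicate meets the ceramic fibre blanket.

T = 168 °C

Resistance network (inner→outer):
  R'_conv,in = 1/(2πr h) = 1/(2π·0.0238·3340) = 0.002002 m·K/W
  R'_brass = ln(0.0278/0.0238)/(2πk) = 0.1554/(2π·112) = 2.208×10^-4 m·K/W
  R'_calcium silicate = ln(0.0358/0.0278)/(2πk) = 0.2529/(2π·0.0634) = 0.6349 m·K/W
  R'_ceramic fibre blanket = ln(0.0477/0.0358)/(2πk) = 0.2870/(2π·0.0675) = 0.6767 m·K/W
  R'_mineral wool = ln(0.0622/0.0477)/(2πk) = 0.2654/(2π·0.0356) = 1.187 m·K/W
ΣR = 0.002002 + 2.208×10^-4 + 0.6349 + 0.6767 + 1.187 = 2.501 m·K/W
Q' = ΔT/ΣR = (219 °C − 20.2 °C)/2.501 = 79.49 W/m
From the inner boundary to the calcium silicate/ceramic fibre blanket interface, ΣR_partial = 0.6371 m·K/W.
T_interface = T_in − Q'·ΣR_partial = 219 °C − (79.49)(0.6371) = 168 °C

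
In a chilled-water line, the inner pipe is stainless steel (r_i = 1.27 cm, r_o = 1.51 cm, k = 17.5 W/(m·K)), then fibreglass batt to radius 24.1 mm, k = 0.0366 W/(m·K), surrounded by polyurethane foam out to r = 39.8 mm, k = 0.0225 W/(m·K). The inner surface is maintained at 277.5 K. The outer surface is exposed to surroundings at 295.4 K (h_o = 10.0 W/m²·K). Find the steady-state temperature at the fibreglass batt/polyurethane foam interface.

Resistance network (inner→outer):
  R'_stainless steel = ln(0.0151/0.0127)/(2πk) = 0.1731/(2π·17.5) = 0.001574 m·K/W
  R'_fibreglass batt = ln(0.0241/0.0151)/(2πk) = 0.4675/(2π·0.0366) = 2.033 m·K/W
  R'_polyurethane foam = ln(0.0398/0.0241)/(2πk) = 0.5017/(2π·0.0225) = 3.548 m·K/W
  R'_conv,out = 1/(2πr h) = 1/(2π·0.0398·10.0) = 0.3999 m·K/W
ΣR = 0.001574 + 2.033 + 3.548 + 0.3999 = 5.982 m·K/W
Q' = ΔT/ΣR = (277.5 K − 295.4 K)/5.982 = -2.992 W/m
From the inner boundary to the fibreglass batt/polyurethane foam interface, ΣR_partial = 2.035 m·K/W.
T_interface = T_in − Q'·ΣR_partial = 277.5 K − (-2.992)(2.035) = 283.6 K

T = 283.6 K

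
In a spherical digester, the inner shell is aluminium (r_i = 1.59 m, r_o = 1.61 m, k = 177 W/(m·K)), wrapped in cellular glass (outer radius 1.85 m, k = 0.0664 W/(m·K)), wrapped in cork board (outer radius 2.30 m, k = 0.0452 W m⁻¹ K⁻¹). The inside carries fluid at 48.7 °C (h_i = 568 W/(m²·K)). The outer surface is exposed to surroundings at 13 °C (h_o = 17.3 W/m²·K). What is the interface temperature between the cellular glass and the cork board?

Resistance network (inner→outer):
  R_conv,in = 1/(4πr²h) = 1/(4π·1.59²·568) = 5.542×10^-5 K/W
  R_aluminium = (1/1.59 − 1/1.61)/(4πk) = 0.007813/(4π·177) = 3.513×10^-6 K/W
  R_cellular glass = (1/1.61 − 1/1.85)/(4πk) = 0.08058/(4π·0.0664) = 0.09657 K/W
  R_cork board = (1/1.85 − 1/2.30)/(4πk) = 0.1058/(4π·0.0452) = 0.1862 K/W
  R_conv,out = 1/(4πr²h) = 1/(4π·2.30²·17.3) = 8.695×10^-4 K/W
ΣR = 5.542×10^-5 + 3.513×10^-6 + 0.09657 + 0.1862 + 8.695×10^-4 = 0.2837 K/W
Q = ΔT/ΣR = (48.7 °C − 13 °C)/0.2837 = 125.8 W
From the inner boundary to the cellular glass/cork board interface, ΣR_partial = 0.09663 K/W.
T_interface = T_in − Q·ΣR_partial = 48.7 °C − (125.8)(0.09663) = 36.5 °C

T = 36.5 °C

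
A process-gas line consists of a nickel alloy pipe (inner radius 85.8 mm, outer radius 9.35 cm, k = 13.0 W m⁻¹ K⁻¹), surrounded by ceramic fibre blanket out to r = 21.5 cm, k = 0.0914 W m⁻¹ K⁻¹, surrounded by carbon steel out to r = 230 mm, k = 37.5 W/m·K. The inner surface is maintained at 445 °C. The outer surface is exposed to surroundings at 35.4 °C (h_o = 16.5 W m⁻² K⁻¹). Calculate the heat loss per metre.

Resistance network (inner→outer):
  R'_nickel alloy = ln(0.0935/0.0858)/(2πk) = 0.08594/(2π·13.0) = 0.001052 m·K/W
  R'_ceramic fibre blanket = ln(0.215/0.0935)/(2πk) = 0.8327/(2π·0.0914) = 1.450 m·K/W
  R'_carbon steel = ln(0.230/0.215)/(2πk) = 0.06744/(2π·37.5) = 2.862×10^-4 m·K/W
  R'_conv,out = 1/(2πr h) = 1/(2π·0.230·16.5) = 0.04194 m·K/W
ΣR = 0.001052 + 1.450 + 2.862×10^-4 + 0.04194 = 1.493 m·K/W
Q' = ΔT/ΣR = (445 °C − 35.4 °C)/1.493 = 274 W/m

Q' = 274 W/m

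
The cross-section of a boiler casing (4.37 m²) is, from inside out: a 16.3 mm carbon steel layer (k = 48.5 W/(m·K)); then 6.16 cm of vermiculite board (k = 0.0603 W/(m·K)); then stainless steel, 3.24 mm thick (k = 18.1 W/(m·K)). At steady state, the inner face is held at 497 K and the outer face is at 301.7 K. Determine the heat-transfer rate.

Resistance network (inner→outer):
  R_carbon steel = L/(kA) = 0.0163/(48.5·4.37) = 7.691×10^-5 K/W
  R_vermiculite board = L/(kA) = 0.0616/(0.0603·4.37) = 0.2338 K/W
  R_stainless steel = L/(kA) = 0.00324/(18.1·4.37) = 4.096×10^-5 K/W
ΣR = 7.691×10^-5 + 0.2338 + 4.096×10^-5 = 0.2339 K/W
Q = ΔT/ΣR = (497 K − 301.7 K)/0.2339 = 835 W

Q = 835 W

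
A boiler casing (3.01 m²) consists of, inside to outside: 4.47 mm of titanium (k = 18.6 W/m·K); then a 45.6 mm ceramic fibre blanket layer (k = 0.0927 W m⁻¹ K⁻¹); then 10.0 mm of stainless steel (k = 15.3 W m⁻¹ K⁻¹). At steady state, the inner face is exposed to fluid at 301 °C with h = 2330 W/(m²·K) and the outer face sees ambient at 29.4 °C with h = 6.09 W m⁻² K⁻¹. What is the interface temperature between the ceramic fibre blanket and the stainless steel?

T = 97.5 °C

Treat each layer as a resistance in series:
  R_conv,in = 1/(hA) = 1/(2330·3.01) = 1.426×10^-4 K/W
  R_titanium = L/(kA) = 0.00447/(18.6·3.01) = 7.984×10^-5 K/W
  R_ceramic fibre blanket = L/(kA) = 0.0456/(0.0927·3.01) = 0.1634 K/W
  R_stainless steel = L/(kA) = 0.0100/(15.3·3.01) = 2.171×10^-4 K/W
  R_conv,out = 1/(hA) = 1/(6.09·3.01) = 0.05455 K/W
ΣR = 1.426×10^-4 + 7.984×10^-5 + 0.1634 + 2.171×10^-4 + 0.05455 = 0.2184 K/W
Q = ΔT/ΣR = (301 °C − 29.4 °C)/0.2184 = 1244 W
From the inner boundary to the ceramic fibre blanket/stainless steel interface, ΣR_partial = 0.1636 K/W.
T_interface = T_in − Q·ΣR_partial = 301 °C − (1244)(0.1636) = 97.5 °C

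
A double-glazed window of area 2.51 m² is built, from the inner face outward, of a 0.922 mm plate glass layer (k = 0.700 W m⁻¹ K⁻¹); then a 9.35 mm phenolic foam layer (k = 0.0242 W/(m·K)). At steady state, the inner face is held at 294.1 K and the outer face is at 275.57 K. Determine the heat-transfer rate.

Q = 120 W

Series thermal resistances, inner to outer:
  R_plate glass = L/(kA) = 9.22×10^-4/(0.700·2.51) = 5.248×10^-4 K/W
  R_phenolic foam = L/(kA) = 0.00935/(0.0242·2.51) = 0.1539 K/W
ΣR = 5.248×10^-4 + 0.1539 = 0.1544 K/W
Q = ΔT/ΣR = (294.1 K − 275.57 K)/0.1544 = 120 W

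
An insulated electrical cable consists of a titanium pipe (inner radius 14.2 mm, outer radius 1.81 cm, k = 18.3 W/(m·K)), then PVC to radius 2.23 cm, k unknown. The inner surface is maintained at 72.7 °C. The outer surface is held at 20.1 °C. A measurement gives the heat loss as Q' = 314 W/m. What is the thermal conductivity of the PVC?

ΣR = ΔT/Q' = |72.7 − 20.1|/314 = 0.1675 m·K/W
Known resistances:
  R'_titanium = ln(0.0181/0.0142)/(2πk) = 0.2427/(2π·18.3) = 0.002110 m·K/W
R_PVC = ΣR − ΣR_known = 0.1675 − 0.002110 = 0.1654 m·K/W
ln(r₂/r₁)/(2πk) = 0.1654 ⇒ k = 0.2087/(2π·0.1654) = 0.201 W/m·K

k = 0.201 W/m·K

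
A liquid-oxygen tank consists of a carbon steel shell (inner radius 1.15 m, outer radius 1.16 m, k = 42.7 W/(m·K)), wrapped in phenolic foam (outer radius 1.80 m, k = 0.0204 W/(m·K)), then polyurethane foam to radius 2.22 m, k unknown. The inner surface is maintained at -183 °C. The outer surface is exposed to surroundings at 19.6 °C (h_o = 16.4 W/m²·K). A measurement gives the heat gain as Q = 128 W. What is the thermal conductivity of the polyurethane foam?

k = 0.0217 W/m·K

ΣR = ΔT/Q = |-183 − 19.6|/128 = 1.583 K/W
Known resistances:
  R_carbon steel = (1/1.15 − 1/1.16)/(4πk) = 0.007496/(4π·42.7) = 1.397×10^-5 K/W
  R_phenolic foam = (1/1.16 − 1/1.80)/(4πk) = 0.3065/(4π·0.0204) = 1.196 K/W
  R_conv,out = 1/(4πr²h) = 1/(4π·2.22²·16.4) = 9.846×10^-4 K/W
R_polyurethane foam = ΣR − ΣR_known = 1.583 − 1.197 = 0.3860 K/W
(1/r₁−1/r₂)/(4πk) = 0.3860 ⇒ k = 0.1051/(4π·0.3860) = 0.0217 W/m·K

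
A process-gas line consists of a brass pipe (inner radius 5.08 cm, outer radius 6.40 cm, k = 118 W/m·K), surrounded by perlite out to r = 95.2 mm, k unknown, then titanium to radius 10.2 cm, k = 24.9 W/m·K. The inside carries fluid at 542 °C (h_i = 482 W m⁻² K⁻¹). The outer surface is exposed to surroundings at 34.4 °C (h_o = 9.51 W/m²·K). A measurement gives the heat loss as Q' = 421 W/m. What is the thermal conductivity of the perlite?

ΣR = ΔT/Q' = |542 − 34.4|/421 = 1.206 m·K/W
Known resistances:
  R'_conv,in = 1/(2πr h) = 1/(2π·0.0508·482) = 0.006500 m·K/W
  R'_brass = ln(0.0640/0.0508)/(2πk) = 0.2310/(2π·118) = 3.115×10^-4 m·K/W
  R'_titanium = ln(0.102/0.0952)/(2πk) = 0.06899/(2π·24.9) = 4.410×10^-4 m·K/W
  R'_conv,out = 1/(2πr h) = 1/(2π·0.102·9.51) = 0.1641 m·K/W
R_perlite = ΣR − ΣR_known = 1.206 − 0.1714 = 1.035 m·K/W
ln(r₂/r₁)/(2πk) = 1.035 ⇒ k = 0.3971/(2π·1.035) = 0.0611 W/m·K

k = 0.0611 W/m·K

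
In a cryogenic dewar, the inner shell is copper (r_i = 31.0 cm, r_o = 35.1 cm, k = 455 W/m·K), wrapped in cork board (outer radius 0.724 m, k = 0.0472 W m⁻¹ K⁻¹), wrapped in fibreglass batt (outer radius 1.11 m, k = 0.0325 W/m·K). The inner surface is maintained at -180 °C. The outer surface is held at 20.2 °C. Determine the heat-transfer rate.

Treat each layer as a resistance in series:
  R_copper = (1/0.310 − 1/0.351)/(4πk) = 0.3768/(4π·455) = 6.590×10^-5 K/W
  R_cork board = (1/0.351 − 1/0.724)/(4πk) = 1.468/(4π·0.0472) = 2.475 K/W
  R_fibreglass batt = (1/0.724 − 1/1.11)/(4πk) = 0.4803/(4π·0.0325) = 1.176 K/W
ΣR = 6.590×10^-5 + 2.475 + 1.176 = 3.651 K/W
Q = ΔT/ΣR = (-180 °C − 20.2 °C)/3.651 = -54.8 W
(Negative Q ⇒ heat flows inward; heat gain = 54.8 W.)

Q = 54.8 W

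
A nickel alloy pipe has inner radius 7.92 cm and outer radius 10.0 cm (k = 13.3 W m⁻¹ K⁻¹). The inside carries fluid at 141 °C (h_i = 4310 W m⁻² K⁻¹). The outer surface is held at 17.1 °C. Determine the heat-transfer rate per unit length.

Q' = 38000 W/m

Resistance network (inner→outer):
  R'_conv,in = 1/(2πr h) = 1/(2π·0.0792·4310) = 4.662×10^-4 m·K/W
  R'_nickel alloy = ln(0.100/0.0792)/(2πk) = 0.2332/(2π·13.3) = 0.002791 m·K/W
ΣR = 4.662×10^-4 + 0.002791 = 0.003257 m·K/W
Q' = ΔT/ΣR = (141 °C − 17.1 °C)/0.003257 = 38000 W/m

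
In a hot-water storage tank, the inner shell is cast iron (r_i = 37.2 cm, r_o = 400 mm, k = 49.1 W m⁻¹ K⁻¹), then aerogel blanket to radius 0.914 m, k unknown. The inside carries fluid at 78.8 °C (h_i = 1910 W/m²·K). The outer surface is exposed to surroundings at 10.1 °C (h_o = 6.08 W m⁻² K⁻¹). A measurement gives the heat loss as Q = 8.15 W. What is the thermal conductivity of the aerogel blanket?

k = 0.0133 W/m·K

ΣR = ΔT/Q = |78.8 − 10.1|/8.15 = 8.429 K/W
Known resistances:
  R_conv,in = 1/(4πr²h) = 1/(4π·0.372²·1910) = 3.011×10^-4 K/W
  R_cast iron = (1/0.372 − 1/0.400)/(4πk) = 0.1882/(4π·49.1) = 3.050×10^-4 K/W
  R_conv,out = 1/(4πr²h) = 1/(4π·0.914²·6.08) = 0.01567 K/W
R_aerogel blanket = ΣR − ΣR_known = 8.429 − 0.01628 = 8.413 K/W
(1/r₁−1/r₂)/(4πk) = 8.413 ⇒ k = 1.406/(4π·8.413) = 0.0133 W/m·K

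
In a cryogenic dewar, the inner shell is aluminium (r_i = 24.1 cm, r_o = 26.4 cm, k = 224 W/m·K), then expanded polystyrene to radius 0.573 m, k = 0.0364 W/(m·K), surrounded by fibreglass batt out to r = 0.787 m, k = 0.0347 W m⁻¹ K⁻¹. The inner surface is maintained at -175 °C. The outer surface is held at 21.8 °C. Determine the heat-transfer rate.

Treat each layer as a resistance in series:
  R_aluminium = (1/0.241 − 1/0.264)/(4πk) = 0.3615/(4π·224) = 1.284×10^-4 K/W
  R_expanded polystyrene = (1/0.264 − 1/0.573)/(4πk) = 2.043/(4π·0.0364) = 4.466 K/W
  R_fibreglass batt = (1/0.573 − 1/0.787)/(4πk) = 0.4746/(4π·0.0347) = 1.088 K/W
ΣR = 1.284×10^-4 + 4.466 + 1.088 = 5.554 K/W
Q = ΔT/ΣR = (-175 °C − 21.8 °C)/5.554 = -35.4 W
(Negative Q ⇒ heat flows inward; heat gain = 35.4 W.)

Q = 35.4 W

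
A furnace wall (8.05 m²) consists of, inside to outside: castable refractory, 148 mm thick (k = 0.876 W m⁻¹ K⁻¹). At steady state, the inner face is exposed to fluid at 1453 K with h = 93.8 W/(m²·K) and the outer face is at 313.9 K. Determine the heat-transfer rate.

Q = 51.1 kW

Series thermal resistances, inner to outer:
  R_conv,in = 1/(hA) = 1/(93.8·8.05) = 0.001324 K/W
  R_castable refractory = L/(kA) = 0.148/(0.876·8.05) = 0.02099 K/W
ΣR = 0.001324 + 0.02099 = 0.02231 K/W
Q = ΔT/ΣR = (1453 K − 313.9 K)/0.02231 = 51100 W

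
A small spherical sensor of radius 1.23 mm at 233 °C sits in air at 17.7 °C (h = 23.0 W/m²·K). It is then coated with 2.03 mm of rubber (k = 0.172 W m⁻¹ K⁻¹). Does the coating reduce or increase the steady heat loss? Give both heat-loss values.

increases: 0.0941 → 0.385 W

Critical radius for a sphere: r_cr = 2k/h = 0.0150 m = 1.50 cm.
Outer radius after coating: r₂ = 0.00123 + 0.00203 = 0.00326 m.
Since r₁ < r_cr and r₂ ≤ r_cr, the coating moves toward the maximum at r_cr — heat loss rises.
Bare: R = 1/(4πr₁²h) = 2287 K/W; Q = 215.3/2287 = 0.0941 W.
Coated: R = R_cond + R_conv = 559.8 K/W; Q = 215.3/559.8 = 0.385 W.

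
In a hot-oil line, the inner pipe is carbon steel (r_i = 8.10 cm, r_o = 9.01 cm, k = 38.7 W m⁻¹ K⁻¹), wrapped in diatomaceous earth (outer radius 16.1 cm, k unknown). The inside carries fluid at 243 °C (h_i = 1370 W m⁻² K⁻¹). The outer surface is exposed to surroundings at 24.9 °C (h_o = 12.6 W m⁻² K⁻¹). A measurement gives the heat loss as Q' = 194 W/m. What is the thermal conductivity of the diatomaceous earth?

k = 0.0885 W/m·K

ΣR = ΔT/Q' = |243 − 24.9|/194 = 1.124 m·K/W
Known resistances:
  R'_conv,in = 1/(2πr h) = 1/(2π·0.0810·1370) = 0.001434 m·K/W
  R'_carbon steel = ln(0.0901/0.0810)/(2πk) = 0.1065/(2π·38.7) = 4.379×10^-4 m·K/W
  R'_conv,out = 1/(2πr h) = 1/(2π·0.161·12.6) = 0.07846 m·K/W
R_diatomaceous earth = ΣR − ΣR_known = 1.124 − 0.08033 = 1.044 m·K/W
ln(r₂/r₁)/(2πk) = 1.044 ⇒ k = 0.5805/(2π·1.044) = 0.0885 W/m·K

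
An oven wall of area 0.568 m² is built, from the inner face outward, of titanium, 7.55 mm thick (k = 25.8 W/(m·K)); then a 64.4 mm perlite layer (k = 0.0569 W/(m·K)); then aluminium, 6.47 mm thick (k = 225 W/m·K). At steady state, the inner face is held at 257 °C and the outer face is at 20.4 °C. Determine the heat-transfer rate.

Q = 119 W

Resistance network (inner→outer):
  R_titanium = L/(kA) = 0.00755/(25.8·0.568) = 5.152×10^-4 K/W
  R_perlite = L/(kA) = 0.0644/(0.0569·0.568) = 1.993 K/W
  R_aluminium = L/(kA) = 0.00647/(225·0.568) = 5.063×10^-5 K/W
ΣR = 5.152×10^-4 + 1.993 + 5.063×10^-5 = 1.994 K/W
Q = ΔT/ΣR = (257 °C − 20.4 °C)/1.994 = 119 W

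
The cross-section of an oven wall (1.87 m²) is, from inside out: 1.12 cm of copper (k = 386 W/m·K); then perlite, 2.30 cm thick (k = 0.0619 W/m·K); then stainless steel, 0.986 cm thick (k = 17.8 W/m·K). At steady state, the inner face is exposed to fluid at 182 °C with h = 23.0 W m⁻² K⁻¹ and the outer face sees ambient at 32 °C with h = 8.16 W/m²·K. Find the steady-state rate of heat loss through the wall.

Q = 521 W

Treat each layer as a resistance in series:
  R_conv,in = 1/(hA) = 1/(23.0·1.87) = 0.02325 K/W
  R_copper = L/(kA) = 0.0112/(386·1.87) = 1.552×10^-5 K/W
  R_perlite = L/(kA) = 0.0230/(0.0619·1.87) = 0.1987 K/W
  R_stainless steel = L/(kA) = 0.00986/(17.8·1.87) = 2.962×10^-4 K/W
  R_conv,out = 1/(hA) = 1/(8.16·1.87) = 0.06553 K/W
ΣR = 0.02325 + 1.552×10^-5 + 0.1987 + 2.962×10^-4 + 0.06553 = 0.2878 K/W
Q = ΔT/ΣR = (182 °C − 32 °C)/0.2878 = 521 W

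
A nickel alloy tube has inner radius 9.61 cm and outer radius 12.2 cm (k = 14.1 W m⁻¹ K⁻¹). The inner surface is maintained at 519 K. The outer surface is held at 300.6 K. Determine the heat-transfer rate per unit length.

Q' = 81.1 kW/m

Q' = 2πk·ΔT/ln(r₂/r₁) = 2π × 14.1 × 218.4 / ln(0.122/0.0961) = 81100 W/m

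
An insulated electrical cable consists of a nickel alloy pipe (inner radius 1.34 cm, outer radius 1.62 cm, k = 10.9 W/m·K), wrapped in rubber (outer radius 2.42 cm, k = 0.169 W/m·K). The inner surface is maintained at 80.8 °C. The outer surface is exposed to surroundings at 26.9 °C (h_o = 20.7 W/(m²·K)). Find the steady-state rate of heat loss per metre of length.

Resistance network (inner→outer):
  R'_nickel alloy = ln(0.0162/0.0134)/(2πk) = 0.1898/(2π·10.9) = 0.002771 m·K/W
  R'_rubber = ln(0.0242/0.0162)/(2πk) = 0.4013/(2π·0.169) = 0.3780 m·K/W
  R'_conv,out = 1/(2πr h) = 1/(2π·0.0242·20.7) = 0.3177 m·K/W
ΣR = 0.002771 + 0.3780 + 0.3177 = 0.6985 m·K/W
Q' = ΔT/ΣR = (80.8 °C − 26.9 °C)/0.6985 = 77.2 W/m

Q' = 77.2 W/m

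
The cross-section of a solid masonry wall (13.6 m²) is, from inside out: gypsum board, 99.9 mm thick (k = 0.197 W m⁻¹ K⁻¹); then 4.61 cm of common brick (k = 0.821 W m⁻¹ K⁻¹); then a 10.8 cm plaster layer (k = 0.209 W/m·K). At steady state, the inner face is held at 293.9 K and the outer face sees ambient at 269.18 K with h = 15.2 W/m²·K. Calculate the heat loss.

Treat each layer as a resistance in series:
  R_gypsum board = L/(kA) = 0.0999/(0.197·13.6) = 0.03729 K/W
  R_common brick = L/(kA) = 0.0461/(0.821·13.6) = 0.004129 K/W
  R_plaster = L/(kA) = 0.108/(0.209·13.6) = 0.03800 K/W
  R_conv,out = 1/(hA) = 1/(15.2·13.6) = 0.004837 K/W
ΣR = 0.03729 + 0.004129 + 0.03800 + 0.004837 = 0.08426 K/W
Q = ΔT/ΣR = (293.9 K − 269.18 K)/0.08426 = 293 W

Q = 293 W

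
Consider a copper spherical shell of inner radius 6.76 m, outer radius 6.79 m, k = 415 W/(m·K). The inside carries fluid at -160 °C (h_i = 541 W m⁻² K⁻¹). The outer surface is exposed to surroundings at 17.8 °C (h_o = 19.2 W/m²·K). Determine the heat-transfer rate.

Q = 1.91×10^6 W

Treat each layer as a resistance in series:
  R_conv,in = 1/(4πr²h) = 1/(4π·6.76²·541) = 3.219×10^-6 K/W
  R_copper = (1/6.76 − 1/6.79)/(4πk) = 6.536×10^-4/(4π·415) = 1.253×10^-7 K/W
  R_conv,out = 1/(4πr²h) = 1/(4π·6.79²·19.2) = 8.990×10^-5 K/W
ΣR = 3.219×10^-6 + 1.253×10^-7 + 8.990×10^-5 = 9.324×10^-5 K/W
Q = ΔT/ΣR = (-160 °C − 17.8 °C)/9.324×10^-5 = -1.91×10^6 W
(Negative Q ⇒ heat flows inward; heat gain = 1.91×10^6 W.)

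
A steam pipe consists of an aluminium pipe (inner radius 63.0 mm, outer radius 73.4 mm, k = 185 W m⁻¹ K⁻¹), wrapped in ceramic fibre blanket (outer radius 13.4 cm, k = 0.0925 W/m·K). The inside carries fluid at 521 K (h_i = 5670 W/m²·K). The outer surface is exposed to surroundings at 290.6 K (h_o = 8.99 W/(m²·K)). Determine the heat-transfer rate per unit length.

Q' = 197 W/m

Treat each layer as a resistance in series:
  R'_conv,in = 1/(2πr h) = 1/(2π·0.0630·5670) = 4.456×10^-4 m·K/W
  R'_aluminium = ln(0.0734/0.0630)/(2πk) = 0.1528/(2π·185) = 1.314×10^-4 m·K/W
  R'_ceramic fibre blanket = ln(0.134/0.0734)/(2πk) = 0.6019/(2π·0.0925) = 1.036 m·K/W
  R'_conv,out = 1/(2πr h) = 1/(2π·0.134·8.99) = 0.1321 m·K/W
ΣR = 4.456×10^-4 + 1.314×10^-4 + 1.036 + 0.1321 = 1.169 m·K/W
Q' = ΔT/ΣR = (521 K − 290.6 K)/1.169 = 197 W/m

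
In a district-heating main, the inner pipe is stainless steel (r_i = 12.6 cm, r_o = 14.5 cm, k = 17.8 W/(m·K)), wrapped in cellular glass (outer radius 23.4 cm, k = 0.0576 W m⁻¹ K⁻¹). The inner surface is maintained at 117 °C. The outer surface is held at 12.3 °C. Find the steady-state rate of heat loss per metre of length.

Treat each layer as a resistance in series:
  R'_stainless steel = ln(0.145/0.126)/(2πk) = 0.1405/(2π·17.8) = 0.001256 m·K/W
  R'_cellular glass = ln(0.234/0.145)/(2πk) = 0.4786/(2π·0.0576) = 1.322 m·K/W
ΣR = 0.001256 + 1.322 = 1.323 m·K/W
Q' = ΔT/ΣR = (117 °C − 12.3 °C)/1.323 = 79.1 W/m

Q' = 79.1 W/m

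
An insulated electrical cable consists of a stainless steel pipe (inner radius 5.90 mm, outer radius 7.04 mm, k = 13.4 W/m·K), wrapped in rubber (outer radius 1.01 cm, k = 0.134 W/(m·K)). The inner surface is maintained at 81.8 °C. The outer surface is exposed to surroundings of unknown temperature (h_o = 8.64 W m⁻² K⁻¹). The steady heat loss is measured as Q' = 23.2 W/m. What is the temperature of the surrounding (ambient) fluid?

T_out = 29.5 °C

Series resistances:
  R'_stainless steel = ln(0.00704/0.00590)/(2πk) = 0.1767/(2π·13.4) = 0.002098 m·K/W
  R'_rubber = ln(0.0101/0.00704)/(2πk) = 0.3609/(2π·0.134) = 0.4287 m·K/W
  R'_conv,out = 1/(2πr h) = 1/(2π·0.0101·8.64) = 1.824 m·K/W
ΣR = 2.255 m·K/W
ΔT = Q'·ΣR = 23.2 × 2.255 = 52.32 K
Heat flows outward, so T_out = T_in − ΔT = 81.8 − 52.32 = 29.5 °C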